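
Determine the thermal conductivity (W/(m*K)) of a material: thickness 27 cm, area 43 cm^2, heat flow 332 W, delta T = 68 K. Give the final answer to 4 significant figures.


k = Q*L / (A*dT)
L = 0.27 m, A = 4.3e-03 m^2
k = 332 * 0.27 / (4.3e-03 * 68)
k = 306.6 W/(m*K)


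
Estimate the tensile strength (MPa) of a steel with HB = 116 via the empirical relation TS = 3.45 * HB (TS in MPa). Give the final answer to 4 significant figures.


TS (MPa) = 3.45 * HB
TS = 3.45 * 116
TS = 400.2 MPa


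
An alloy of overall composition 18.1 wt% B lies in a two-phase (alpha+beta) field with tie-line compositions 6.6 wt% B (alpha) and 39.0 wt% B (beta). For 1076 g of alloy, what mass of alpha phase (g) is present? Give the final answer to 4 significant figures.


f_alpha = (C_beta - C0) / (C_beta - C_alpha)
f_alpha = (39.0 - 18.1) / (39.0 - 6.6) = 0.645062
m_alpha = f_alpha * m_total = 0.645062 * 1076 = 694.1 g


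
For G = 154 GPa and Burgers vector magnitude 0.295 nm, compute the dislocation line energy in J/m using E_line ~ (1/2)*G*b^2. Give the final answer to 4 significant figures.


E = G*b^2/2
b = 0.295 nm = 2.95e-10 m
G = 154 GPa = 1.54e+11 Pa
E = 0.5 * 1.54e+11 * (2.95e-10)^2
E = 6.701e-09 J/m


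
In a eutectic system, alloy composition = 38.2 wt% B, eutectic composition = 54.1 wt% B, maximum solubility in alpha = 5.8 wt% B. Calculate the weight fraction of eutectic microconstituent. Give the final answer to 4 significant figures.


f_primary = (C_e - C0) / (C_e - C_alpha_max)
f_primary = (54.1 - 38.2) / (54.1 - 5.8)
f_primary = 0.329193
f_eutectic = 1 - 0.329193 = 0.6708


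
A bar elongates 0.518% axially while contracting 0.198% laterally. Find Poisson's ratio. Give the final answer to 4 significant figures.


nu = -epsilon_lat / epsilon_axial
Lateral strain is contraction (negative), so using magnitudes:
nu = 0.198 / 0.518
nu = 0.3822


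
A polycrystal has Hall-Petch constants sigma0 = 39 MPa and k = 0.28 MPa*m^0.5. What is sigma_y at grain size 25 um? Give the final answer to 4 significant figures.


sigma_y = sigma0 + k / sqrt(d)
d = 25 um = 2.5e-05 m
sigma_y = 39 + 0.28 / sqrt(2.5e-05)
sigma_y = 95 MPa


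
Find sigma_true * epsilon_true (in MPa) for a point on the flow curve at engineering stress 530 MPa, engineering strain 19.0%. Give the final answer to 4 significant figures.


sigma_true = sigma_eng * (1 + epsilon_eng)
sigma_true = 530 * (1 + 0.19) = 630.7 MPa
epsilon_true = ln(1 + epsilon_eng)
epsilon_true = ln(1 + 0.19) = 0.173953
sigma_true * epsilon_true = 630.7 * 0.173953 = 109.7 MPa


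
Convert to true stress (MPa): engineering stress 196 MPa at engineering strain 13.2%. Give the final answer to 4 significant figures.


sigma_true = sigma_eng * (1 + epsilon_eng)
sigma_true = 196 * (1 + 0.132)
sigma_true = 221.9 MPa


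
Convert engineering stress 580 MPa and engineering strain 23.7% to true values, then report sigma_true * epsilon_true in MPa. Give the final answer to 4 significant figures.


sigma_true = sigma_eng * (1 + epsilon_eng)
sigma_true = 580 * (1 + 0.237) = 717.46 MPa
epsilon_true = ln(1 + epsilon_eng)
epsilon_true = ln(1 + 0.237) = 0.212689
sigma_true * epsilon_true = 717.46 * 0.212689 = 152.6 MPa


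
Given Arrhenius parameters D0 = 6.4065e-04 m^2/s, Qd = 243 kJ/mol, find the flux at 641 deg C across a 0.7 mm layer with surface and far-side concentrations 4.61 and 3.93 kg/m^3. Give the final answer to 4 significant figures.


Step 1: D = D0 * exp(-Qd/(R*T))
T = 641 + 273.15 = 914.15 K
D = 6.4065e-04 * exp(-243e3 / (8.314 * 914.15)) = 8.33816e-18 m^2/s
Step 2: J = D * (C1 - C2) / dx
J = 8.33816e-18 * (4.61 - 3.93) / 7e-04
J = 8.1e-15 kg/(m^2*s)


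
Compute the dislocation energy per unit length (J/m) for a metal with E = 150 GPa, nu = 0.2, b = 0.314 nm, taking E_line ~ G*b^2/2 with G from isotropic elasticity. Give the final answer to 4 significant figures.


Step 1: G = E / (2*(1+nu))
G = 150 / (2*(1+0.2)) = 62.5 GPa = 6.25e+10 Pa
Step 2: E_line = G*b^2/2
b = 0.314 nm = 3.14e-10 m
E_line = 0.5 * 6.25e+10 * (3.14e-10)^2 = 3.081e-09 J/m


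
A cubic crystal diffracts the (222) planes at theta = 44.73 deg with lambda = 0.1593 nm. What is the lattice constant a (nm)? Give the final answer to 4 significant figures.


d = lambda / (2*sin(theta))
d = 0.1593 / (2*sin(44.73 deg))
d = 0.113177 nm
a = d * sqrt(h^2+k^2+l^2) = 0.113177 * sqrt(12)
a = 0.3921 nm


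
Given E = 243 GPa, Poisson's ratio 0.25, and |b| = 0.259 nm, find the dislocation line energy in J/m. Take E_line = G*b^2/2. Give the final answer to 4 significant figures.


Step 1: G = E / (2*(1+nu))
G = 243 / (2*(1+0.25)) = 97.2 GPa = 9.72e+10 Pa
Step 2: E_line = G*b^2/2
b = 0.259 nm = 2.59e-10 m
E_line = 0.5 * 9.72e+10 * (2.59e-10)^2 = 3.26e-09 J/m


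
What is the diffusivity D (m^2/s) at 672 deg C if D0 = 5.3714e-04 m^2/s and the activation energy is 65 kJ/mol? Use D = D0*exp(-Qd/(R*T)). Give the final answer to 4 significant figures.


D = D0 * exp(-Qd / (R*T))
T = 945.15 K
D = 5.3714e-04 * exp(-65e3 / (8.314 * 945.15))
D = 1.373e-07 m^2/s


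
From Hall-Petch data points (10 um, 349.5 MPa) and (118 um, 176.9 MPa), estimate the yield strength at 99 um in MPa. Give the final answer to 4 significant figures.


sigma_y = sigma0 + k / sqrt(d)
1/sqrt(d1) = 1/sqrt(1e-05) = 316.228;  1/sqrt(d2) = 92.0575
k = (sigma1 - sigma2) / (1/sqrt(d1) - 1/sqrt(d2)) = (349.5 - 176.9) / (316.228 - 92.0575) = 0.76995 MPa*m^0.5
sigma0 = sigma1 - k/sqrt(d1) = 349.5 - 0.76995*316.228 = 106.02 MPa
sigma_y(d3) = 106.02 + 0.76995 / sqrt(9.9e-05) = 183.4 MPa


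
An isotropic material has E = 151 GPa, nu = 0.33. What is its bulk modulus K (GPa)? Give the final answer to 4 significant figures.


K = E / (3*(1-2*nu))
K = 151 / (3*(1-2*0.33))
K = 148 GPa


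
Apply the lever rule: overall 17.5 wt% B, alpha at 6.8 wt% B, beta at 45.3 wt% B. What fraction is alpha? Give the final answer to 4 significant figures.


f_alpha = (C_beta - C0) / (C_beta - C_alpha)
f_alpha = (45.3 - 17.5) / (45.3 - 6.8)
f_alpha = 0.7221


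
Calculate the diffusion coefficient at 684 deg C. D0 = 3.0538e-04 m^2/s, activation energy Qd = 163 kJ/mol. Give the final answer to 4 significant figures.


D = D0 * exp(-Qd / (R*T))
T = 957.15 K
D = 3.0538e-04 * exp(-163e3 / (8.314 * 957.15))
D = 3.882e-13 m^2/s


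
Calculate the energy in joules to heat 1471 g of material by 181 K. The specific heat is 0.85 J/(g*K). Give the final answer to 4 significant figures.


Q = m * cp * dT
Q = 1471 * 0.85 * 181
Q = 226300 J


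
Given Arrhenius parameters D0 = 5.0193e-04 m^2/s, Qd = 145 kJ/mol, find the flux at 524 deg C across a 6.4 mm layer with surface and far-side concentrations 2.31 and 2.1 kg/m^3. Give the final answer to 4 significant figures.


Step 1: D = D0 * exp(-Qd/(R*T))
T = 524 + 273.15 = 797.15 K
D = 5.0193e-04 * exp(-145e3 / (8.314 * 797.15)) = 1.58097e-13 m^2/s
Step 2: J = D * (C1 - C2) / dx
J = 1.58097e-13 * (2.31 - 2.1) / 6.4e-03
J = 5.188e-12 kg/(m^2*s)


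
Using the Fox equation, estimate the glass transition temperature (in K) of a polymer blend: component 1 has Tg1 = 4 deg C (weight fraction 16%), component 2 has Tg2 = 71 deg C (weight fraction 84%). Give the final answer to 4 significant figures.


1/Tg = w1/Tg1 + w2/Tg2 (in Kelvin)
Tg1 = 277.15 K, Tg2 = 344.15 K
1/Tg = 0.16/277.15 + 0.84/344.15
Tg = 331.3 K


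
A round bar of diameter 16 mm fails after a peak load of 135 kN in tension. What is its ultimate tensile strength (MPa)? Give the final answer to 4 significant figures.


A0 = pi*(d/2)^2 = pi*(16/2)^2 = 201.062 mm^2
UTS = F_max / A0 = 135*1000 / 201.062
UTS = 671.4 MPa


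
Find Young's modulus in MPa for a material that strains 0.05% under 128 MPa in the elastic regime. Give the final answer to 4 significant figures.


E = sigma / epsilon
epsilon = 0.05% = 5e-04
E = 128 / 5e-04
E = 256000 MPa


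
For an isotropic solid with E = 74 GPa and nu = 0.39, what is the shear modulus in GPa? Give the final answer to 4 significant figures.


G = E / (2*(1+nu))
G = 74 / (2*(1+0.39))
G = 26.62 GPa


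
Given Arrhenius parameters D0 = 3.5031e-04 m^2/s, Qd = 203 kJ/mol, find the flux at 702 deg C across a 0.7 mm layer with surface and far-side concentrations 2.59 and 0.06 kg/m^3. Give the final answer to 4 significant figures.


Step 1: D = D0 * exp(-Qd/(R*T))
T = 702 + 273.15 = 975.15 K
D = 3.5031e-04 * exp(-203e3 / (8.314 * 975.15)) = 4.67964e-15 m^2/s
Step 2: J = D * (C1 - C2) / dx
J = 4.67964e-15 * (2.59 - 0.06) / 7e-04
J = 1.691e-11 kg/(m^2*s)


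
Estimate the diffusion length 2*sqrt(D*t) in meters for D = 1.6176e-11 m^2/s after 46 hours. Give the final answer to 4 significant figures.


t = 46 hr = 165600 s
Diffusion length = 2*sqrt(D*t)
= 2*sqrt(1.6176e-11 * 165600)
= 3.273e-03 m


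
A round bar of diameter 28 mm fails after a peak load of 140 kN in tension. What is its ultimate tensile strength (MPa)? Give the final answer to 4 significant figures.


A0 = pi*(d/2)^2 = pi*(28/2)^2 = 615.752 mm^2
UTS = F_max / A0 = 140*1000 / 615.752
UTS = 227.4 MPa


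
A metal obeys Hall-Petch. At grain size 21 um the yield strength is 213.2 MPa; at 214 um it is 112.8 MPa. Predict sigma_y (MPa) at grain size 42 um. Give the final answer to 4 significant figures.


sigma_y = sigma0 + k / sqrt(d)
1/sqrt(d1) = 1/sqrt(2.1e-05) = 218.218;  1/sqrt(d2) = 68.3586
k = (sigma1 - sigma2) / (1/sqrt(d1) - 1/sqrt(d2)) = (213.2 - 112.8) / (218.218 - 68.3586) = 0.669962 MPa*m^0.5
sigma0 = sigma1 - k/sqrt(d1) = 213.2 - 0.669962*218.218 = 67.0024 MPa
sigma_y(d3) = 67.0024 + 0.669962 / sqrt(4.2e-05) = 170.4 MPa


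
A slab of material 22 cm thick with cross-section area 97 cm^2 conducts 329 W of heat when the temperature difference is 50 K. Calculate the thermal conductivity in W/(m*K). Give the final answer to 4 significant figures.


k = Q*L / (A*dT)
L = 0.22 m, A = 9.7e-03 m^2
k = 329 * 0.22 / (9.7e-03 * 50)
k = 149.2 W/(m*K)


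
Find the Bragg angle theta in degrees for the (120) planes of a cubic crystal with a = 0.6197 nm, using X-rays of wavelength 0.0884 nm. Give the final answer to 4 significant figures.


d = a / sqrt(h^2+k^2+l^2)
d = 0.6197 / sqrt(5) = 0.277138 nm
lambda = 2*d*sin(theta)  =>  sin(theta) = lambda / (2*d)
sin(theta) = 0.0884 / (2 * 0.277138) = 0.159487
theta = 9.177 deg


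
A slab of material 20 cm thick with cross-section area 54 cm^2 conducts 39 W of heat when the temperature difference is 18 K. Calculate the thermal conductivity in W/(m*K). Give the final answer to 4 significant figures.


k = Q*L / (A*dT)
L = 0.2 m, A = 5.4e-03 m^2
k = 39 * 0.2 / (5.4e-03 * 18)
k = 80.25 W/(m*K)


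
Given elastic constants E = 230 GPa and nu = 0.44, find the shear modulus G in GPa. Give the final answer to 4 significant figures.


G = E / (2*(1+nu))
G = 230 / (2*(1+0.44))
G = 79.86 GPa


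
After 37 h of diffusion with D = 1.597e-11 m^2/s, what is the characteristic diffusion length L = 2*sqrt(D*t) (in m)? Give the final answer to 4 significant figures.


t = 37 hr = 133200 s
Diffusion length = 2*sqrt(D*t)
= 2*sqrt(1.597e-11 * 133200)
= 2.917e-03 m


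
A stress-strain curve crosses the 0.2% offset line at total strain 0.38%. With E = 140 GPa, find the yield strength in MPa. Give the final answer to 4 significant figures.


Offset strain = 0.002
Elastic strain at yield = total_strain - offset = 3.8e-03 - 0.002 = 1.8e-03
sigma_y = E * elastic_strain = 140000 * 1.8e-03
sigma_y = 252 MPa


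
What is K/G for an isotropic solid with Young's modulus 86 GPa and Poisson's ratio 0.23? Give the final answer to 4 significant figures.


G = E / (2*(1+nu))
G = 86 / (2*(1+0.23)) = 34.9593 GPa
K = E / (3*(1-2*nu))
K = 86 / (3*(1-2*0.23)) = 53.0864 GPa
K/G = 53.0864 / 34.9593 = 1.519


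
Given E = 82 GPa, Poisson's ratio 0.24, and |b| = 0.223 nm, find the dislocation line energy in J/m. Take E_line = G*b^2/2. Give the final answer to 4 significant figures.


Step 1: G = E / (2*(1+nu))
G = 82 / (2*(1+0.24)) = 33.0645 GPa = 3.30645e+10 Pa
Step 2: E_line = G*b^2/2
b = 0.223 nm = 2.23e-10 m
E_line = 0.5 * 3.30645e+10 * (2.23e-10)^2 = 8.221e-10 J/m


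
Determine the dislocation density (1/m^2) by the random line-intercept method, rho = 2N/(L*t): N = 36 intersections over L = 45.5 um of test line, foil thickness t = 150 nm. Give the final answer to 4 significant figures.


rho = 2N / (L * t)
L = 45.5 um = 4.55e-05 m, t = 150 nm = 1.5e-07 m
rho = 2 * 36 / (4.55e-05 * 1.5e-07)
rho = 1.055e+13 1/m^2


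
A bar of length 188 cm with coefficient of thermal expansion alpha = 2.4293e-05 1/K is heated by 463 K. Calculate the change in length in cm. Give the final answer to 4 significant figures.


dL = L0 * alpha * dT
dL = 188 * 2.4293e-05 * 463
dL = 2.115 cm


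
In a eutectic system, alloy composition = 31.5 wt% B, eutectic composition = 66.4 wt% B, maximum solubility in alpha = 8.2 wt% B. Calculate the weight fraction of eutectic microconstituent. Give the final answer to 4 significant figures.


f_primary = (C_e - C0) / (C_e - C_alpha_max)
f_primary = (66.4 - 31.5) / (66.4 - 8.2)
f_primary = 0.599656
f_eutectic = 1 - 0.599656 = 0.4003


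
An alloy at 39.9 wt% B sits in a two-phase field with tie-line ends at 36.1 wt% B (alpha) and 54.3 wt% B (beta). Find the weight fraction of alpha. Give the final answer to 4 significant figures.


f_alpha = (C_beta - C0) / (C_beta - C_alpha)
f_alpha = (54.3 - 39.9) / (54.3 - 36.1)
f_alpha = 0.7912


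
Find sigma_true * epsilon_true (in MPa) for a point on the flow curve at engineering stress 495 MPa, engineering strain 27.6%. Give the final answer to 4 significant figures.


sigma_true = sigma_eng * (1 + epsilon_eng)
sigma_true = 495 * (1 + 0.276) = 631.62 MPa
epsilon_true = ln(1 + epsilon_eng)
epsilon_true = ln(1 + 0.276) = 0.24373
sigma_true * epsilon_true = 631.62 * 0.24373 = 153.9 MPa


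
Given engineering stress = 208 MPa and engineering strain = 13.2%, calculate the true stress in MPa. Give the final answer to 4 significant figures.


sigma_true = sigma_eng * (1 + epsilon_eng)
sigma_true = 208 * (1 + 0.132)
sigma_true = 235.5 MPa


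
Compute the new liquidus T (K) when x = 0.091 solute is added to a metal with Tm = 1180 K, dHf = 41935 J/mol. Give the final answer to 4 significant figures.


dT = R*Tm^2*x / dHf
dT = 8.314 * 1180^2 * 0.091 / 41935
dT = 25.1211 K
T_new = 1180 - 25.1211 = 1155 K


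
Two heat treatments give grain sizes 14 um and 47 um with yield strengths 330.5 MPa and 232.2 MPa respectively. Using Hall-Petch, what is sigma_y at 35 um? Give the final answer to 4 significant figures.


sigma_y = sigma0 + k / sqrt(d)
1/sqrt(d1) = 1/sqrt(1.4e-05) = 267.261;  1/sqrt(d2) = 145.865
k = (sigma1 - sigma2) / (1/sqrt(d1) - 1/sqrt(d2)) = (330.5 - 232.2) / (267.261 - 145.865) = 0.809745 MPa*m^0.5
sigma0 = sigma1 - k/sqrt(d1) = 330.5 - 0.809745*267.261 = 114.087 MPa
sigma_y(d3) = 114.087 + 0.809745 / sqrt(3.5e-05) = 251 MPa


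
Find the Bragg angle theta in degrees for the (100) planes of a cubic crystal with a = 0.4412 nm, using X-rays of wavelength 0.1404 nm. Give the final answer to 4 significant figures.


d = a / sqrt(h^2+k^2+l^2)
d = 0.4412 / sqrt(1) = 0.4412 nm
lambda = 2*d*sin(theta)  =>  sin(theta) = lambda / (2*d)
sin(theta) = 0.1404 / (2 * 0.4412) = 0.159112
theta = 9.155 deg


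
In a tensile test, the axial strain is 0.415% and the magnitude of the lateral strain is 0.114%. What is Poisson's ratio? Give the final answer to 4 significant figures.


nu = -epsilon_lat / epsilon_axial
Lateral strain is contraction (negative), so using magnitudes:
nu = 0.114 / 0.415
nu = 0.2747


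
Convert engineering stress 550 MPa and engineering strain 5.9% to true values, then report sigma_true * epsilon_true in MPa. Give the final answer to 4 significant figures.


sigma_true = sigma_eng * (1 + epsilon_eng)
sigma_true = 550 * (1 + 0.059) = 582.45 MPa
epsilon_true = ln(1 + epsilon_eng)
epsilon_true = ln(1 + 0.059) = 0.0573251
sigma_true * epsilon_true = 582.45 * 0.0573251 = 33.39 MPa


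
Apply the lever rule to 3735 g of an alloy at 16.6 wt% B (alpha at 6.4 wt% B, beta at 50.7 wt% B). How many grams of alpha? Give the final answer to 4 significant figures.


f_alpha = (C_beta - C0) / (C_beta - C_alpha)
f_alpha = (50.7 - 16.6) / (50.7 - 6.4) = 0.769752
m_alpha = f_alpha * m_total = 0.769752 * 3735 = 2875 g


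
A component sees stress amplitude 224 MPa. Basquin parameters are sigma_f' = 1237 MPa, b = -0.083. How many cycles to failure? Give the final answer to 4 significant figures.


sigma_a = sigma_f' * (2*Nf)^b
2*Nf = (sigma_a / sigma_f')^(1/b)
2*Nf = (224 / 1237)^(1/-0.083)
2*Nf = 8.73424e+08
Nf = 4.367e+08 cycles


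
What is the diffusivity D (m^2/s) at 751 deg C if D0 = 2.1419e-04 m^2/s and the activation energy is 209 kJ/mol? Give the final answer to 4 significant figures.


D = D0 * exp(-Qd / (R*T))
T = 1024.15 K
D = 2.1419e-04 * exp(-209e3 / (8.314 * 1024.15))
D = 4.686e-15 m^2/s


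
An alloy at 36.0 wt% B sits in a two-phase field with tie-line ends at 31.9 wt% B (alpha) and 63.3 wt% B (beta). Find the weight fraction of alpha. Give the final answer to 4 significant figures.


f_alpha = (C_beta - C0) / (C_beta - C_alpha)
f_alpha = (63.3 - 36.0) / (63.3 - 31.9)
f_alpha = 0.8694


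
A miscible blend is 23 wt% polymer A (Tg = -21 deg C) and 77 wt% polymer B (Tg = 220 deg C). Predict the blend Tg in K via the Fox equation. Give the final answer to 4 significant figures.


1/Tg = w1/Tg1 + w2/Tg2 (in Kelvin)
Tg1 = 252.15 K, Tg2 = 493.15 K
1/Tg = 0.23/252.15 + 0.77/493.15
Tg = 404.3 K


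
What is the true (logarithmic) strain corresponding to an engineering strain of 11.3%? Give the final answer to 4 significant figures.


epsilon_true = ln(1 + epsilon_eng)
epsilon_true = ln(1 + 0.113)
epsilon_true = 0.1071


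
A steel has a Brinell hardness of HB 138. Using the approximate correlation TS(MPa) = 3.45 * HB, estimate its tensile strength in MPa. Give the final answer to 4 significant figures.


TS (MPa) = 3.45 * HB
TS = 3.45 * 138
TS = 476.1 MPa


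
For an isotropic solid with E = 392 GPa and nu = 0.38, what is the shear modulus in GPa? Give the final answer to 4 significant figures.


G = E / (2*(1+nu))
G = 392 / (2*(1+0.38))
G = 142 GPa


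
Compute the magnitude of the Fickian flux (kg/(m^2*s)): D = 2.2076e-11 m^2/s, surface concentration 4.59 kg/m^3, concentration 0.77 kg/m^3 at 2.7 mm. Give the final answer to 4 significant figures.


J = -D * (dC/dx) = D * (C1 - C2) / dx
J = 2.2076e-11 * (4.59 - 0.77) / 2.7e-03
J = 3.123e-08 kg/(m^2*s)


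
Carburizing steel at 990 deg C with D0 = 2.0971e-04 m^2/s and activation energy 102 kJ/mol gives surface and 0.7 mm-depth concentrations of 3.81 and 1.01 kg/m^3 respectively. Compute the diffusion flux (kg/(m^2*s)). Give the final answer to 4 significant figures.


Step 1: D = D0 * exp(-Qd/(R*T))
T = 990 + 273.15 = 1263.15 K
D = 2.0971e-04 * exp(-102e3 / (8.314 * 1263.15)) = 1.26909e-08 m^2/s
Step 2: J = D * (C1 - C2) / dx
J = 1.26909e-08 * (3.81 - 1.01) / 7e-04
J = 5.076e-05 kg/(m^2*s)


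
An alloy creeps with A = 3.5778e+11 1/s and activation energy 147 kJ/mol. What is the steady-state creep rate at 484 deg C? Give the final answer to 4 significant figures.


rate = A * exp(-Q / (R*T))
T = 484 + 273.15 = 757.15 K
rate = 3.5778e+11 * exp(-147e3 / (8.314 * 757.15))
rate = 25.82 1/s


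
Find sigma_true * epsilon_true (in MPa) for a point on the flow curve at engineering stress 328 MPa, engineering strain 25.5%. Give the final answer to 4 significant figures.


sigma_true = sigma_eng * (1 + epsilon_eng)
sigma_true = 328 * (1 + 0.255) = 411.64 MPa
epsilon_true = ln(1 + epsilon_eng)
epsilon_true = ln(1 + 0.255) = 0.227136
sigma_true * epsilon_true = 411.64 * 0.227136 = 93.5 MPa


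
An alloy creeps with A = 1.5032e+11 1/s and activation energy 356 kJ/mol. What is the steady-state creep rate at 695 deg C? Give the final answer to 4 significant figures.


rate = A * exp(-Q / (R*T))
T = 695 + 273.15 = 968.15 K
rate = 1.5032e+11 * exp(-356e3 / (8.314 * 968.15))
rate = 9.312e-09 1/s


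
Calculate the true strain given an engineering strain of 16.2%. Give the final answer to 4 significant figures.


epsilon_true = ln(1 + epsilon_eng)
epsilon_true = ln(1 + 0.162)
epsilon_true = 0.1501


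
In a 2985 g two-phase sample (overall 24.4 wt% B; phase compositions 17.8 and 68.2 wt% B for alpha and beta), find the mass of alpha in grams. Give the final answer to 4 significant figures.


f_alpha = (C_beta - C0) / (C_beta - C_alpha)
f_alpha = (68.2 - 24.4) / (68.2 - 17.8) = 0.869048
m_alpha = f_alpha * m_total = 0.869048 * 2985 = 2594 g


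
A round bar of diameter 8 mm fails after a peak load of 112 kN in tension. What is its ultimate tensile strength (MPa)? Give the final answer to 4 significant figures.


A0 = pi*(d/2)^2 = pi*(8/2)^2 = 50.2655 mm^2
UTS = F_max / A0 = 112*1000 / 50.2655
UTS = 2228 MPa


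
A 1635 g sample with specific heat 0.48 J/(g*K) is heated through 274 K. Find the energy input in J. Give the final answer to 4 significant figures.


Q = m * cp * dT
Q = 1635 * 0.48 * 274
Q = 215000 J


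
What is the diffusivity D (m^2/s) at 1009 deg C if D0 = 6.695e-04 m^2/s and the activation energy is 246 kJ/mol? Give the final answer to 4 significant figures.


D = D0 * exp(-Qd / (R*T))
T = 1282.15 K
D = 6.695e-04 * exp(-246e3 / (8.314 * 1282.15))
D = 6.359e-14 m^2/s


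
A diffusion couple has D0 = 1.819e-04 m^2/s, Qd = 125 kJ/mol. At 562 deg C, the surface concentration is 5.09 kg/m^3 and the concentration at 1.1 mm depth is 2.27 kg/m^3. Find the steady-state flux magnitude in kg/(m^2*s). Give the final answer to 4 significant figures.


Step 1: D = D0 * exp(-Qd/(R*T))
T = 562 + 273.15 = 835.15 K
D = 1.819e-04 * exp(-125e3 / (8.314 * 835.15)) = 2.76311e-12 m^2/s
Step 2: J = D * (C1 - C2) / dx
J = 2.76311e-12 * (5.09 - 2.27) / 1.1e-03
J = 7.084e-09 kg/(m^2*s)


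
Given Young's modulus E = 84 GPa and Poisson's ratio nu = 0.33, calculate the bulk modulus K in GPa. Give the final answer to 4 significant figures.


K = E / (3*(1-2*nu))
K = 84 / (3*(1-2*0.33))
K = 82.35 GPa


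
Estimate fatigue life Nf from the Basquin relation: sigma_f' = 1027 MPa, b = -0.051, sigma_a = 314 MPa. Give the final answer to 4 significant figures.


sigma_a = sigma_f' * (2*Nf)^b
2*Nf = (sigma_a / sigma_f')^(1/b)
2*Nf = (314 / 1027)^(1/-0.051)
2*Nf = 1.23309e+10
Nf = 6.165e+09 cycles


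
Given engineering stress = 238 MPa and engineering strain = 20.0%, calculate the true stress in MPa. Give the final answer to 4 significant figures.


sigma_true = sigma_eng * (1 + epsilon_eng)
sigma_true = 238 * (1 + 0.2)
sigma_true = 285.6 MPa


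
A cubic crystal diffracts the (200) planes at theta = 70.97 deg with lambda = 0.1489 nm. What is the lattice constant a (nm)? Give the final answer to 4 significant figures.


d = lambda / (2*sin(theta))
d = 0.1489 / (2*sin(70.97 deg))
d = 0.0787541 nm
a = d * sqrt(h^2+k^2+l^2) = 0.0787541 * sqrt(4)
a = 0.1575 nm


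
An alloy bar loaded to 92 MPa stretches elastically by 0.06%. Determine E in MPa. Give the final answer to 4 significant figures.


E = sigma / epsilon
epsilon = 0.06% = 6e-04
E = 92 / 6e-04
E = 153300 MPa


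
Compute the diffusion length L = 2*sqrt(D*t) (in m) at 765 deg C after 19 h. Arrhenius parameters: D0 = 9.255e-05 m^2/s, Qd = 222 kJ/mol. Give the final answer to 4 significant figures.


Step 1: D = D0 * exp(-Qd/(R*T))
T = 1038.15 K
D = 9.255e-05 * exp(-222e3 / (8.314 * 1038.15)) = 6.25197e-16 m^2/s
Step 2: L = 2*sqrt(D*t)
t = 19 h = 68400 s
L = 2*sqrt(6.25197e-16 * 68400) = 1.308e-05 m


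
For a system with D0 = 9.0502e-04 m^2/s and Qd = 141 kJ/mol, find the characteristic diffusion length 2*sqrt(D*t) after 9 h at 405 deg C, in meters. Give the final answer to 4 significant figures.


Step 1: D = D0 * exp(-Qd/(R*T))
T = 678.15 K
D = 9.0502e-04 * exp(-141e3 / (8.314 * 678.15)) = 1.24656e-14 m^2/s
Step 2: L = 2*sqrt(D*t)
t = 9 h = 32400 s
L = 2*sqrt(1.24656e-14 * 32400) = 4.019e-05 m


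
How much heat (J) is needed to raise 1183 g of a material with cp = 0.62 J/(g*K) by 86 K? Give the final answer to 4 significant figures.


Q = m * cp * dT
Q = 1183 * 0.62 * 86
Q = 63080 J


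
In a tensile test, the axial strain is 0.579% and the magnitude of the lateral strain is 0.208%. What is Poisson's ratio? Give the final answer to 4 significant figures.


nu = -epsilon_lat / epsilon_axial
Lateral strain is contraction (negative), so using magnitudes:
nu = 0.208 / 0.579
nu = 0.3592


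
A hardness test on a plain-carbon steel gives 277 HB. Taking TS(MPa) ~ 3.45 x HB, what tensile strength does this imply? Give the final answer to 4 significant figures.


TS (MPa) = 3.45 * HB
TS = 3.45 * 277
TS = 955.7 MPa


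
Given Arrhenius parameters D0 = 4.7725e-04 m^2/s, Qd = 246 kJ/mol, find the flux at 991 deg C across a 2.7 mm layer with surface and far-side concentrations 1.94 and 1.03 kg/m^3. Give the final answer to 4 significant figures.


Step 1: D = D0 * exp(-Qd/(R*T))
T = 991 + 273.15 = 1264.15 K
D = 4.7725e-04 * exp(-246e3 / (8.314 * 1264.15)) = 3.26337e-14 m^2/s
Step 2: J = D * (C1 - C2) / dx
J = 3.26337e-14 * (1.94 - 1.03) / 2.7e-03
J = 1.1e-11 kg/(m^2*s)


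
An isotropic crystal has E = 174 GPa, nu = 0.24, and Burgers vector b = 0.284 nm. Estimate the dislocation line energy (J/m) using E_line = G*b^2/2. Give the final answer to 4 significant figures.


Step 1: G = E / (2*(1+nu))
G = 174 / (2*(1+0.24)) = 70.1613 GPa = 7.01613e+10 Pa
Step 2: E_line = G*b^2/2
b = 0.284 nm = 2.84e-10 m
E_line = 0.5 * 7.01613e+10 * (2.84e-10)^2 = 2.829e-09 J/m


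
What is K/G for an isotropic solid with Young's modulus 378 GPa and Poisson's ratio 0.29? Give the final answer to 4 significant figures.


G = E / (2*(1+nu))
G = 378 / (2*(1+0.29)) = 146.512 GPa
K = E / (3*(1-2*nu))
K = 378 / (3*(1-2*0.29)) = 300 GPa
K/G = 300 / 146.512 = 2.048


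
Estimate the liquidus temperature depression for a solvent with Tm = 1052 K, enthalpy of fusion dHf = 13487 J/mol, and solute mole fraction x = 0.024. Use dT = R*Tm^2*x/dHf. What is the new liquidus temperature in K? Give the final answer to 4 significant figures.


dT = R*Tm^2*x / dHf
dT = 8.314 * 1052^2 * 0.024 / 13487
dT = 16.3733 K
T_new = 1052 - 16.3733 = 1036 K


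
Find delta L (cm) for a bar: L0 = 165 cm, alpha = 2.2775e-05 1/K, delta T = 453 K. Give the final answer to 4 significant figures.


dL = L0 * alpha * dT
dL = 165 * 2.2775e-05 * 453
dL = 1.702 cm


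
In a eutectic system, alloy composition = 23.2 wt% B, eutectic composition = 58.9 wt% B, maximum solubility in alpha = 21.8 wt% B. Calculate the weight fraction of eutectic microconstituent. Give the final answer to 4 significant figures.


f_primary = (C_e - C0) / (C_e - C_alpha_max)
f_primary = (58.9 - 23.2) / (58.9 - 21.8)
f_primary = 0.962264
f_eutectic = 1 - 0.962264 = 0.03774


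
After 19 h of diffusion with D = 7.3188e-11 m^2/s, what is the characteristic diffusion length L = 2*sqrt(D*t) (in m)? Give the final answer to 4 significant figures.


t = 19 hr = 68400 s
Diffusion length = 2*sqrt(D*t)
= 2*sqrt(7.3188e-11 * 68400)
= 4.475e-03 m


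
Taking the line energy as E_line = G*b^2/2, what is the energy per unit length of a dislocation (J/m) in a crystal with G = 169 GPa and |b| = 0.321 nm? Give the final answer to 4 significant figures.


E = G*b^2/2
b = 0.321 nm = 3.21e-10 m
G = 169 GPa = 1.69e+11 Pa
E = 0.5 * 1.69e+11 * (3.21e-10)^2
E = 8.707e-09 J/m


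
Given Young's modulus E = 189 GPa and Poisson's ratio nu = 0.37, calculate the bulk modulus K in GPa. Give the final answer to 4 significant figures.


K = E / (3*(1-2*nu))
K = 189 / (3*(1-2*0.37))
K = 242.3 GPa


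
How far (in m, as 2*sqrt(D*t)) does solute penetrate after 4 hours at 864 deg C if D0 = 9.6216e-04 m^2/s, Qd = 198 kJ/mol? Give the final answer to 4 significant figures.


Step 1: D = D0 * exp(-Qd/(R*T))
T = 1137.15 K
D = 9.6216e-04 * exp(-198e3 / (8.314 * 1137.15)) = 7.72412e-13 m^2/s
Step 2: L = 2*sqrt(D*t)
t = 4 h = 14400 s
L = 2*sqrt(7.72412e-13 * 14400) = 2.109e-04 m


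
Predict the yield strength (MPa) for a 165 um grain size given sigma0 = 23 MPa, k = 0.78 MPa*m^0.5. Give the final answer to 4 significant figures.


sigma_y = sigma0 + k / sqrt(d)
d = 165 um = 1.65e-04 m
sigma_y = 23 + 0.78 / sqrt(1.65e-04)
sigma_y = 83.72 MPa


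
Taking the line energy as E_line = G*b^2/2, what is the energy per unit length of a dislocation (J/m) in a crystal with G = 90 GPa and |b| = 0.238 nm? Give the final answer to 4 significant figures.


E = G*b^2/2
b = 0.238 nm = 2.38e-10 m
G = 90 GPa = 9e+10 Pa
E = 0.5 * 9e+10 * (2.38e-10)^2
E = 2.549e-09 J/m


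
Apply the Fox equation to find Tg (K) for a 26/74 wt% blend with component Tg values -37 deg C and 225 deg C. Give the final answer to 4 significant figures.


1/Tg = w1/Tg1 + w2/Tg2 (in Kelvin)
Tg1 = 236.15 K, Tg2 = 498.15 K
1/Tg = 0.26/236.15 + 0.74/498.15
Tg = 386.6 K


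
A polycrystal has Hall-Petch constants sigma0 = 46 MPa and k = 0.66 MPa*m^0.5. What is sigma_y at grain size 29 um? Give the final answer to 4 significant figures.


sigma_y = sigma0 + k / sqrt(d)
d = 29 um = 2.9e-05 m
sigma_y = 46 + 0.66 / sqrt(2.9e-05)
sigma_y = 168.6 MPa


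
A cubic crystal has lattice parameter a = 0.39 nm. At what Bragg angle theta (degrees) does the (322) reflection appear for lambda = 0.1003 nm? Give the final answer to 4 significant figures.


d = a / sqrt(h^2+k^2+l^2)
d = 0.39 / sqrt(17) = 0.0945889 nm
lambda = 2*d*sin(theta)  =>  sin(theta) = lambda / (2*d)
sin(theta) = 0.1003 / (2 * 0.0945889) = 0.530189
theta = 32.02 deg


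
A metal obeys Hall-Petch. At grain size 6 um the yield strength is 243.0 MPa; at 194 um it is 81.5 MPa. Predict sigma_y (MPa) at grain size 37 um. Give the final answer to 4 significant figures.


sigma_y = sigma0 + k / sqrt(d)
1/sqrt(d1) = 1/sqrt(6e-06) = 408.248;  1/sqrt(d2) = 71.7958
k = (sigma1 - sigma2) / (1/sqrt(d1) - 1/sqrt(d2)) = (243.0 - 81.5) / (408.248 - 71.7958) = 0.480008 MPa*m^0.5
sigma0 = sigma1 - k/sqrt(d1) = 243.0 - 0.480008*408.248 = 47.0374 MPa
sigma_y(d3) = 47.0374 + 0.480008 / sqrt(3.7e-05) = 126 MPa


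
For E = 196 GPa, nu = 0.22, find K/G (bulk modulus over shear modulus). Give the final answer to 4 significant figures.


G = E / (2*(1+nu))
G = 196 / (2*(1+0.22)) = 80.3279 GPa
K = E / (3*(1-2*nu))
K = 196 / (3*(1-2*0.22)) = 116.667 GPa
K/G = 116.667 / 80.3279 = 1.452


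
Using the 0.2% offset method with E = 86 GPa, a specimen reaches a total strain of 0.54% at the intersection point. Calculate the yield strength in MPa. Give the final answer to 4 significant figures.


Offset strain = 0.002
Elastic strain at yield = total_strain - offset = 5.4e-03 - 0.002 = 3.4e-03
sigma_y = E * elastic_strain = 86000 * 3.4e-03
sigma_y = 292.4 MPa


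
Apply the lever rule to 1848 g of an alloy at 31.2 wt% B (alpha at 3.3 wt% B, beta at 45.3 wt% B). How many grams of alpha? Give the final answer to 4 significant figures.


f_alpha = (C_beta - C0) / (C_beta - C_alpha)
f_alpha = (45.3 - 31.2) / (45.3 - 3.3) = 0.335714
m_alpha = f_alpha * m_total = 0.335714 * 1848 = 620.4 g


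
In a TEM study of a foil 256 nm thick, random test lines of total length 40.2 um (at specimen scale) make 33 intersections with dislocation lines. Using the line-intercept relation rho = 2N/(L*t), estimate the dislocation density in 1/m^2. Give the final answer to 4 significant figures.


rho = 2N / (L * t)
L = 40.2 um = 4.02e-05 m, t = 256 nm = 2.56e-07 m
rho = 2 * 33 / (4.02e-05 * 2.56e-07)
rho = 6.413e+12 1/m^2


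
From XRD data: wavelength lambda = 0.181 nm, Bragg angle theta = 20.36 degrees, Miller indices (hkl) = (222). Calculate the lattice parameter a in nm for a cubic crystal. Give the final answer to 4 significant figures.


d = lambda / (2*sin(theta))
d = 0.181 / (2*sin(20.36 deg))
d = 0.260119 nm
a = d * sqrt(h^2+k^2+l^2) = 0.260119 * sqrt(12)
a = 0.9011 nm


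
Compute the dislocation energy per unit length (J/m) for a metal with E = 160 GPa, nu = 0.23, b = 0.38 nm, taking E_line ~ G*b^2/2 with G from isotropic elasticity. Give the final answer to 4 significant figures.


Step 1: G = E / (2*(1+nu))
G = 160 / (2*(1+0.23)) = 65.0407 GPa = 6.50407e+10 Pa
Step 2: E_line = G*b^2/2
b = 0.38 nm = 3.8e-10 m
E_line = 0.5 * 6.50407e+10 * (3.8e-10)^2 = 4.696e-09 J/m


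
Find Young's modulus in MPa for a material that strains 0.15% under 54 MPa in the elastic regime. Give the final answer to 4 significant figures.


E = sigma / epsilon
epsilon = 0.15% = 1.5e-03
E = 54 / 1.5e-03
E = 36000 MPa


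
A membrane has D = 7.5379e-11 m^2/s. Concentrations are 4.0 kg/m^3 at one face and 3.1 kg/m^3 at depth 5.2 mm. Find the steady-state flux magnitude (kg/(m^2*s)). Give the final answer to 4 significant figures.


J = -D * (dC/dx) = D * (C1 - C2) / dx
J = 7.5379e-11 * (4.0 - 3.1) / 5.2e-03
J = 1.305e-08 kg/(m^2*s)


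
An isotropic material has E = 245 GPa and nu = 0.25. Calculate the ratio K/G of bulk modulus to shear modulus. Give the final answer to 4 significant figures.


G = E / (2*(1+nu))
G = 245 / (2*(1+0.25)) = 98 GPa
K = E / (3*(1-2*nu))
K = 245 / (3*(1-2*0.25)) = 163.333 GPa
K/G = 163.333 / 98 = 1.667


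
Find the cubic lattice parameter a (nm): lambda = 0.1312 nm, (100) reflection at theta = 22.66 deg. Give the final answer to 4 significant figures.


d = lambda / (2*sin(theta))
d = 0.1312 / (2*sin(22.66 deg))
d = 0.170274 nm
a = d * sqrt(h^2+k^2+l^2) = 0.170274 * sqrt(1)
a = 0.1703 nm


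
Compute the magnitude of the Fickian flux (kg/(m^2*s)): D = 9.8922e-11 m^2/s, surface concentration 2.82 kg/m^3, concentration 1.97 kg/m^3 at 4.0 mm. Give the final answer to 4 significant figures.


J = -D * (dC/dx) = D * (C1 - C2) / dx
J = 9.8922e-11 * (2.82 - 1.97) / 4e-03
J = 2.102e-08 kg/(m^2*s)


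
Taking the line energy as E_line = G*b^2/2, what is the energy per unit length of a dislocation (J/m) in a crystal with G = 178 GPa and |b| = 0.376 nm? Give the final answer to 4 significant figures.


E = G*b^2/2
b = 0.376 nm = 3.76e-10 m
G = 178 GPa = 1.78e+11 Pa
E = 0.5 * 1.78e+11 * (3.76e-10)^2
E = 1.258e-08 J/m


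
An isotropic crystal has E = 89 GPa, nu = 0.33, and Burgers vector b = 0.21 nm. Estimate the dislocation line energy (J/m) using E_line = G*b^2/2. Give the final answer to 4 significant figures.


Step 1: G = E / (2*(1+nu))
G = 89 / (2*(1+0.33)) = 33.4586 GPa = 3.34586e+10 Pa
Step 2: E_line = G*b^2/2
b = 0.21 nm = 2.1e-10 m
E_line = 0.5 * 3.34586e+10 * (2.1e-10)^2 = 7.378e-10 J/m


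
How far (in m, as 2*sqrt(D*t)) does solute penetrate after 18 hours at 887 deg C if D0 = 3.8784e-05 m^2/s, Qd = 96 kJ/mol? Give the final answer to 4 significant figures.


Step 1: D = D0 * exp(-Qd/(R*T))
T = 1160.15 K
D = 3.8784e-05 * exp(-96e3 / (8.314 * 1160.15)) = 1.84582e-09 m^2/s
Step 2: L = 2*sqrt(D*t)
t = 18 h = 64800 s
L = 2*sqrt(1.84582e-09 * 64800) = 0.02187 m


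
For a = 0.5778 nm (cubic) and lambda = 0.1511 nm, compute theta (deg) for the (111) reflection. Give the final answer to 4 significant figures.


d = a / sqrt(h^2+k^2+l^2)
d = 0.5778 / sqrt(3) = 0.333593 nm
lambda = 2*d*sin(theta)  =>  sin(theta) = lambda / (2*d)
sin(theta) = 0.1511 / (2 * 0.333593) = 0.226474
theta = 13.09 deg


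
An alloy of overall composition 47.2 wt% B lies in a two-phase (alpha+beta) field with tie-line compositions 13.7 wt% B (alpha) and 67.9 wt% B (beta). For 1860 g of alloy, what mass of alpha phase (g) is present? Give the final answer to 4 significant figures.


f_alpha = (C_beta - C0) / (C_beta - C_alpha)
f_alpha = (67.9 - 47.2) / (67.9 - 13.7) = 0.381919
m_alpha = f_alpha * m_total = 0.381919 * 1860 = 710.4 g


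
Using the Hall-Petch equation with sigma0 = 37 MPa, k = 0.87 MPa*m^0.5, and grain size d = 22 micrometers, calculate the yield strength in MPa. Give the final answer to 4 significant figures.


sigma_y = sigma0 + k / sqrt(d)
d = 22 um = 2.2e-05 m
sigma_y = 37 + 0.87 / sqrt(2.2e-05)
sigma_y = 222.5 MPa


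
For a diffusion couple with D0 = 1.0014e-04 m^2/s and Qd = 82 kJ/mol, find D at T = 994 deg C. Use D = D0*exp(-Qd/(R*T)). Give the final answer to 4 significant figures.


D = D0 * exp(-Qd / (R*T))
T = 1267.15 K
D = 1.0014e-04 * exp(-82e3 / (8.314 * 1267.15))
D = 4.171e-08 m^2/s


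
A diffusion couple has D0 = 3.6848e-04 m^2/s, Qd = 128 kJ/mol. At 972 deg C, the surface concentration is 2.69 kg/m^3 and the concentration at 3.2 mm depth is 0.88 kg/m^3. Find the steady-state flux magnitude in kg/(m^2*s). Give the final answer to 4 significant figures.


Step 1: D = D0 * exp(-Qd/(R*T))
T = 972 + 273.15 = 1245.15 K
D = 3.6848e-04 * exp(-128e3 / (8.314 * 1245.15)) = 1.57238e-09 m^2/s
Step 2: J = D * (C1 - C2) / dx
J = 1.57238e-09 * (2.69 - 0.88) / 3.2e-03
J = 8.894e-07 kg/(m^2*s)


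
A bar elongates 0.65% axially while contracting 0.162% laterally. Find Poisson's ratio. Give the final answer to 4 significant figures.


nu = -epsilon_lat / epsilon_axial
Lateral strain is contraction (negative), so using magnitudes:
nu = 0.162 / 0.65
nu = 0.2492


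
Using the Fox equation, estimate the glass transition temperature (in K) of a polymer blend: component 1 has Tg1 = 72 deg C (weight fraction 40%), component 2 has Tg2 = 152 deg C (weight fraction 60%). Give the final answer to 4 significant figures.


1/Tg = w1/Tg1 + w2/Tg2 (in Kelvin)
Tg1 = 345.15 K, Tg2 = 425.15 K
1/Tg = 0.4/345.15 + 0.6/425.15
Tg = 389.1 K


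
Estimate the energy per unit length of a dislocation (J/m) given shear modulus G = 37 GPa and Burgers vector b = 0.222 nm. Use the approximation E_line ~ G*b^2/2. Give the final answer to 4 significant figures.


E = G*b^2/2
b = 0.222 nm = 2.22e-10 m
G = 37 GPa = 3.7e+10 Pa
E = 0.5 * 3.7e+10 * (2.22e-10)^2
E = 9.118e-10 J/m


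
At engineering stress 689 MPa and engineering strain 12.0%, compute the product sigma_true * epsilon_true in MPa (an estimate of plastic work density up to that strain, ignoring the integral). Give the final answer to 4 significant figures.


sigma_true = sigma_eng * (1 + epsilon_eng)
sigma_true = 689 * (1 + 0.12) = 771.68 MPa
epsilon_true = ln(1 + epsilon_eng)
epsilon_true = ln(1 + 0.12) = 0.113329
sigma_true * epsilon_true = 771.68 * 0.113329 = 87.45 MPa


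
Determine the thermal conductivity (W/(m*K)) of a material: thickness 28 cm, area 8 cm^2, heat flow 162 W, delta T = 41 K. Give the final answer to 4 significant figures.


k = Q*L / (A*dT)
L = 0.28 m, A = 8e-04 m^2
k = 162 * 0.28 / (8e-04 * 41)
k = 1383 W/(m*K)


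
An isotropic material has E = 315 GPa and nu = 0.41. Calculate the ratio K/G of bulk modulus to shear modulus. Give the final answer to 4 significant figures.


G = E / (2*(1+nu))
G = 315 / (2*(1+0.41)) = 111.702 GPa
K = E / (3*(1-2*nu))
K = 315 / (3*(1-2*0.41)) = 583.333 GPa
K/G = 583.333 / 111.702 = 5.222


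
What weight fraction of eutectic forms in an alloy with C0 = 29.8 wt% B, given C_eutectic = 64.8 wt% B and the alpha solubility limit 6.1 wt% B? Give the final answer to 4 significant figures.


f_primary = (C_e - C0) / (C_e - C_alpha_max)
f_primary = (64.8 - 29.8) / (64.8 - 6.1)
f_primary = 0.596252
f_eutectic = 1 - 0.596252 = 0.4037


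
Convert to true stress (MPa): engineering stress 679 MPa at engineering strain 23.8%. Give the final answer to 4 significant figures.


sigma_true = sigma_eng * (1 + epsilon_eng)
sigma_true = 679 * (1 + 0.238)
sigma_true = 840.6 MPa


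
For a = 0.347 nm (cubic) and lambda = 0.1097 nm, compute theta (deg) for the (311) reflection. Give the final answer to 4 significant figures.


d = a / sqrt(h^2+k^2+l^2)
d = 0.347 / sqrt(11) = 0.104624 nm
lambda = 2*d*sin(theta)  =>  sin(theta) = lambda / (2*d)
sin(theta) = 0.1097 / (2 * 0.104624) = 0.524256
theta = 31.62 deg


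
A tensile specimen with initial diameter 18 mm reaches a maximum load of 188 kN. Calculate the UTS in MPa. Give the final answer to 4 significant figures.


A0 = pi*(d/2)^2 = pi*(18/2)^2 = 254.469 mm^2
UTS = F_max / A0 = 188*1000 / 254.469
UTS = 738.8 MPa
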